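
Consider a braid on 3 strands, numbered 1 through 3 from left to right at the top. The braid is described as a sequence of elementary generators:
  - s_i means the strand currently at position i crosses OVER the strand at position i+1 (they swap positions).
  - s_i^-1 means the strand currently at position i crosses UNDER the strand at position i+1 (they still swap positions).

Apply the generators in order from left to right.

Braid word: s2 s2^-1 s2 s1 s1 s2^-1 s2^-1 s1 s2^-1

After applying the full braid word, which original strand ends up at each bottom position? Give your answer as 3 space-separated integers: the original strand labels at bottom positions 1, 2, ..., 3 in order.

Gen 1 (s2): strand 2 crosses over strand 3. Perm now: [1 3 2]
Gen 2 (s2^-1): strand 3 crosses under strand 2. Perm now: [1 2 3]
Gen 3 (s2): strand 2 crosses over strand 3. Perm now: [1 3 2]
Gen 4 (s1): strand 1 crosses over strand 3. Perm now: [3 1 2]
Gen 5 (s1): strand 3 crosses over strand 1. Perm now: [1 3 2]
Gen 6 (s2^-1): strand 3 crosses under strand 2. Perm now: [1 2 3]
Gen 7 (s2^-1): strand 2 crosses under strand 3. Perm now: [1 3 2]
Gen 8 (s1): strand 1 crosses over strand 3. Perm now: [3 1 2]
Gen 9 (s2^-1): strand 1 crosses under strand 2. Perm now: [3 2 1]

Answer: 3 2 1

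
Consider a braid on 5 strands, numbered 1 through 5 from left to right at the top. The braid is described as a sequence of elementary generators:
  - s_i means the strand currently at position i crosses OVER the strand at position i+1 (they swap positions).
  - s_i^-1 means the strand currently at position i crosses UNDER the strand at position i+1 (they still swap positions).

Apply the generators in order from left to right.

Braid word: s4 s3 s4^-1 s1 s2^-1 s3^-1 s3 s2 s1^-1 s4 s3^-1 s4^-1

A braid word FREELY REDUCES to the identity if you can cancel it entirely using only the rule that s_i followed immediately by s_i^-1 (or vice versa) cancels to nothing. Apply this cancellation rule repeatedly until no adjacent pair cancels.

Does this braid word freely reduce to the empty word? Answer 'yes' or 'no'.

Answer: yes

Derivation:
Gen 1 (s4): push. Stack: [s4]
Gen 2 (s3): push. Stack: [s4 s3]
Gen 3 (s4^-1): push. Stack: [s4 s3 s4^-1]
Gen 4 (s1): push. Stack: [s4 s3 s4^-1 s1]
Gen 5 (s2^-1): push. Stack: [s4 s3 s4^-1 s1 s2^-1]
Gen 6 (s3^-1): push. Stack: [s4 s3 s4^-1 s1 s2^-1 s3^-1]
Gen 7 (s3): cancels prior s3^-1. Stack: [s4 s3 s4^-1 s1 s2^-1]
Gen 8 (s2): cancels prior s2^-1. Stack: [s4 s3 s4^-1 s1]
Gen 9 (s1^-1): cancels prior s1. Stack: [s4 s3 s4^-1]
Gen 10 (s4): cancels prior s4^-1. Stack: [s4 s3]
Gen 11 (s3^-1): cancels prior s3. Stack: [s4]
Gen 12 (s4^-1): cancels prior s4. Stack: []
Reduced word: (empty)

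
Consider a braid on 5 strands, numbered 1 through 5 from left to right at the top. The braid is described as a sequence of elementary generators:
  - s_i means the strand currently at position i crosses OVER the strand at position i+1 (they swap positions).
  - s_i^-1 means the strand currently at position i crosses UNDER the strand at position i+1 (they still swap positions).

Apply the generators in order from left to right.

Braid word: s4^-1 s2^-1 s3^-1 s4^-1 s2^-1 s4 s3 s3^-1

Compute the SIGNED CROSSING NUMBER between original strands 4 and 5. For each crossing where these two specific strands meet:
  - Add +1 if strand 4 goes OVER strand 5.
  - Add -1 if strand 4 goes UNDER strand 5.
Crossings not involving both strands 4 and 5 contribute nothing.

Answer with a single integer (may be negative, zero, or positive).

Gen 1: 4 under 5. Both 4&5? yes. Contrib: -1. Sum: -1
Gen 2: crossing 2x3. Both 4&5? no. Sum: -1
Gen 3: crossing 2x5. Both 4&5? no. Sum: -1
Gen 4: crossing 2x4. Both 4&5? no. Sum: -1
Gen 5: crossing 3x5. Both 4&5? no. Sum: -1
Gen 6: crossing 4x2. Both 4&5? no. Sum: -1
Gen 7: crossing 3x2. Both 4&5? no. Sum: -1
Gen 8: crossing 2x3. Both 4&5? no. Sum: -1

Answer: -1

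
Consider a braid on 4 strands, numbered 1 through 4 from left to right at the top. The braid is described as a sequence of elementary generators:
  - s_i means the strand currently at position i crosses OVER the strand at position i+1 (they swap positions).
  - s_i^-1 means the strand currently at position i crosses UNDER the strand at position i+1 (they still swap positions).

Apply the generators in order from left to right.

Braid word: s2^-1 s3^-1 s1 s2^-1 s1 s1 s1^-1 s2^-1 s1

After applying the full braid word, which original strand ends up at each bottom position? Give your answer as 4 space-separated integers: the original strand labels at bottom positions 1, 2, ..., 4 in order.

Gen 1 (s2^-1): strand 2 crosses under strand 3. Perm now: [1 3 2 4]
Gen 2 (s3^-1): strand 2 crosses under strand 4. Perm now: [1 3 4 2]
Gen 3 (s1): strand 1 crosses over strand 3. Perm now: [3 1 4 2]
Gen 4 (s2^-1): strand 1 crosses under strand 4. Perm now: [3 4 1 2]
Gen 5 (s1): strand 3 crosses over strand 4. Perm now: [4 3 1 2]
Gen 6 (s1): strand 4 crosses over strand 3. Perm now: [3 4 1 2]
Gen 7 (s1^-1): strand 3 crosses under strand 4. Perm now: [4 3 1 2]
Gen 8 (s2^-1): strand 3 crosses under strand 1. Perm now: [4 1 3 2]
Gen 9 (s1): strand 4 crosses over strand 1. Perm now: [1 4 3 2]

Answer: 1 4 3 2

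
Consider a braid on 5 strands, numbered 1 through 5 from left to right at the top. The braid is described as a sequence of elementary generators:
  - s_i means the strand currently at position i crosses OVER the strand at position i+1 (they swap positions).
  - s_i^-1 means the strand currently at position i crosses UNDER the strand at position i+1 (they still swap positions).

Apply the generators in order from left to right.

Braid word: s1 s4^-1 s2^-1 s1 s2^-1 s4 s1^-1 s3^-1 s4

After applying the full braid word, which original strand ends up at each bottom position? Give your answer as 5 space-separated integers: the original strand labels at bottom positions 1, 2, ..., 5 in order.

Answer: 1 3 4 5 2

Derivation:
Gen 1 (s1): strand 1 crosses over strand 2. Perm now: [2 1 3 4 5]
Gen 2 (s4^-1): strand 4 crosses under strand 5. Perm now: [2 1 3 5 4]
Gen 3 (s2^-1): strand 1 crosses under strand 3. Perm now: [2 3 1 5 4]
Gen 4 (s1): strand 2 crosses over strand 3. Perm now: [3 2 1 5 4]
Gen 5 (s2^-1): strand 2 crosses under strand 1. Perm now: [3 1 2 5 4]
Gen 6 (s4): strand 5 crosses over strand 4. Perm now: [3 1 2 4 5]
Gen 7 (s1^-1): strand 3 crosses under strand 1. Perm now: [1 3 2 4 5]
Gen 8 (s3^-1): strand 2 crosses under strand 4. Perm now: [1 3 4 2 5]
Gen 9 (s4): strand 2 crosses over strand 5. Perm now: [1 3 4 5 2]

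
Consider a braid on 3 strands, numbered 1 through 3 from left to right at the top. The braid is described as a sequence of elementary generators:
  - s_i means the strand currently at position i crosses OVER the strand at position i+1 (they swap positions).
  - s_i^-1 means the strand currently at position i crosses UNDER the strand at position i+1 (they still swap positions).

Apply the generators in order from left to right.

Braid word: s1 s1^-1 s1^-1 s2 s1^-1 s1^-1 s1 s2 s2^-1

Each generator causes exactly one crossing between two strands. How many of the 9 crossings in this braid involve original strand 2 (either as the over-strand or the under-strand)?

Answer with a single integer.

Gen 1: crossing 1x2. Involves strand 2? yes. Count so far: 1
Gen 2: crossing 2x1. Involves strand 2? yes. Count so far: 2
Gen 3: crossing 1x2. Involves strand 2? yes. Count so far: 3
Gen 4: crossing 1x3. Involves strand 2? no. Count so far: 3
Gen 5: crossing 2x3. Involves strand 2? yes. Count so far: 4
Gen 6: crossing 3x2. Involves strand 2? yes. Count so far: 5
Gen 7: crossing 2x3. Involves strand 2? yes. Count so far: 6
Gen 8: crossing 2x1. Involves strand 2? yes. Count so far: 7
Gen 9: crossing 1x2. Involves strand 2? yes. Count so far: 8

Answer: 8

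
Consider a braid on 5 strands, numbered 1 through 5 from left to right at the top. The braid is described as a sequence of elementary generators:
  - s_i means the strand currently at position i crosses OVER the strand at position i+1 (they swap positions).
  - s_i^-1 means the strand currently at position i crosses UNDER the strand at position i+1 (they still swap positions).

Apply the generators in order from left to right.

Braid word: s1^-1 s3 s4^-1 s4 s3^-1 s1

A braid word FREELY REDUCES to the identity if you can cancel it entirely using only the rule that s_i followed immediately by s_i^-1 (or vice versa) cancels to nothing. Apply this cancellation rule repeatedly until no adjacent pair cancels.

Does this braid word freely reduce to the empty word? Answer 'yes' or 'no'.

Answer: yes

Derivation:
Gen 1 (s1^-1): push. Stack: [s1^-1]
Gen 2 (s3): push. Stack: [s1^-1 s3]
Gen 3 (s4^-1): push. Stack: [s1^-1 s3 s4^-1]
Gen 4 (s4): cancels prior s4^-1. Stack: [s1^-1 s3]
Gen 5 (s3^-1): cancels prior s3. Stack: [s1^-1]
Gen 6 (s1): cancels prior s1^-1. Stack: []
Reduced word: (empty)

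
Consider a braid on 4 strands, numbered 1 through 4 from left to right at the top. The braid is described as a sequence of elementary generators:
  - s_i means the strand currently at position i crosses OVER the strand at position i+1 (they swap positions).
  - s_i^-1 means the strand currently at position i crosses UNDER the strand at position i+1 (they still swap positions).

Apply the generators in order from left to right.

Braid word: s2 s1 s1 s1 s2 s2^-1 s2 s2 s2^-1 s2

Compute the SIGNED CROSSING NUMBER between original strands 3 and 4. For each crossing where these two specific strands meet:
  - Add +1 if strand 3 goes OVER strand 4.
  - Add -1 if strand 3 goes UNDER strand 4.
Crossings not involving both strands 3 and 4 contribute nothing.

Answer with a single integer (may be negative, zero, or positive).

Answer: 0

Derivation:
Gen 1: crossing 2x3. Both 3&4? no. Sum: 0
Gen 2: crossing 1x3. Both 3&4? no. Sum: 0
Gen 3: crossing 3x1. Both 3&4? no. Sum: 0
Gen 4: crossing 1x3. Both 3&4? no. Sum: 0
Gen 5: crossing 1x2. Both 3&4? no. Sum: 0
Gen 6: crossing 2x1. Both 3&4? no. Sum: 0
Gen 7: crossing 1x2. Both 3&4? no. Sum: 0
Gen 8: crossing 2x1. Both 3&4? no. Sum: 0
Gen 9: crossing 1x2. Both 3&4? no. Sum: 0
Gen 10: crossing 2x1. Both 3&4? no. Sum: 0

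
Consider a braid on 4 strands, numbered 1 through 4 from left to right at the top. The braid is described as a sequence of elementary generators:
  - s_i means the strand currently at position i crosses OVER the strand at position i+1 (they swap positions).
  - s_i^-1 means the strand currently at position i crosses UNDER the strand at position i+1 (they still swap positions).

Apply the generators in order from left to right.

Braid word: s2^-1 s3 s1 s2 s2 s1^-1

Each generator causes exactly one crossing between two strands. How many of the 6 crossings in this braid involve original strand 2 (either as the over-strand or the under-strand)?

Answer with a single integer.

Answer: 2

Derivation:
Gen 1: crossing 2x3. Involves strand 2? yes. Count so far: 1
Gen 2: crossing 2x4. Involves strand 2? yes. Count so far: 2
Gen 3: crossing 1x3. Involves strand 2? no. Count so far: 2
Gen 4: crossing 1x4. Involves strand 2? no. Count so far: 2
Gen 5: crossing 4x1. Involves strand 2? no. Count so far: 2
Gen 6: crossing 3x1. Involves strand 2? no. Count so far: 2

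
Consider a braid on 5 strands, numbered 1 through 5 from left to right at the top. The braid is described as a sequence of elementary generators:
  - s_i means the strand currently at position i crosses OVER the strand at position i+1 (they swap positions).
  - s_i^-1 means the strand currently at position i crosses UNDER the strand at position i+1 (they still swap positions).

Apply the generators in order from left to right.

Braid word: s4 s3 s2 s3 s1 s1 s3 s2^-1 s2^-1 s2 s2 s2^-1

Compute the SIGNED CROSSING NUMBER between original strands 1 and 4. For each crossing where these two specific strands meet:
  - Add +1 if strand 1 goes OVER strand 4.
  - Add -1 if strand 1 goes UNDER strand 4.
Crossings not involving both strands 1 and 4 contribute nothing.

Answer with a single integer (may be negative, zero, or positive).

Answer: 0

Derivation:
Gen 1: crossing 4x5. Both 1&4? no. Sum: 0
Gen 2: crossing 3x5. Both 1&4? no. Sum: 0
Gen 3: crossing 2x5. Both 1&4? no. Sum: 0
Gen 4: crossing 2x3. Both 1&4? no. Sum: 0
Gen 5: crossing 1x5. Both 1&4? no. Sum: 0
Gen 6: crossing 5x1. Both 1&4? no. Sum: 0
Gen 7: crossing 3x2. Both 1&4? no. Sum: 0
Gen 8: crossing 5x2. Both 1&4? no. Sum: 0
Gen 9: crossing 2x5. Both 1&4? no. Sum: 0
Gen 10: crossing 5x2. Both 1&4? no. Sum: 0
Gen 11: crossing 2x5. Both 1&4? no. Sum: 0
Gen 12: crossing 5x2. Both 1&4? no. Sum: 0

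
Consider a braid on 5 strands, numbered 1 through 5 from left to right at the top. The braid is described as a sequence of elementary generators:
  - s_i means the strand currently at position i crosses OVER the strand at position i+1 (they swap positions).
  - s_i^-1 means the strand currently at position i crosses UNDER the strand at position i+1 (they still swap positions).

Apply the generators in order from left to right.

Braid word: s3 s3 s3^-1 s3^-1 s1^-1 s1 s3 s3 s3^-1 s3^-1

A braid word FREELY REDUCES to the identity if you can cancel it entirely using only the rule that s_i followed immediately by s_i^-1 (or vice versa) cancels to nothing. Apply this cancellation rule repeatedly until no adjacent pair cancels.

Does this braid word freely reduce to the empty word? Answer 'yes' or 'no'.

Answer: yes

Derivation:
Gen 1 (s3): push. Stack: [s3]
Gen 2 (s3): push. Stack: [s3 s3]
Gen 3 (s3^-1): cancels prior s3. Stack: [s3]
Gen 4 (s3^-1): cancels prior s3. Stack: []
Gen 5 (s1^-1): push. Stack: [s1^-1]
Gen 6 (s1): cancels prior s1^-1. Stack: []
Gen 7 (s3): push. Stack: [s3]
Gen 8 (s3): push. Stack: [s3 s3]
Gen 9 (s3^-1): cancels prior s3. Stack: [s3]
Gen 10 (s3^-1): cancels prior s3. Stack: []
Reduced word: (empty)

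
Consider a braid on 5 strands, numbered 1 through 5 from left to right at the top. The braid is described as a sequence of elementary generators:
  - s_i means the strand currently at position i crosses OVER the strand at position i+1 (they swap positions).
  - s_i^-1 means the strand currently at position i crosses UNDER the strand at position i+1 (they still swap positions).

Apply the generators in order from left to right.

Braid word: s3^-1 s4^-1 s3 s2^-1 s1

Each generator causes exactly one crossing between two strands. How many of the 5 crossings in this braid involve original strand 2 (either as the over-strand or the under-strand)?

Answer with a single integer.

Gen 1: crossing 3x4. Involves strand 2? no. Count so far: 0
Gen 2: crossing 3x5. Involves strand 2? no. Count so far: 0
Gen 3: crossing 4x5. Involves strand 2? no. Count so far: 0
Gen 4: crossing 2x5. Involves strand 2? yes. Count so far: 1
Gen 5: crossing 1x5. Involves strand 2? no. Count so far: 1

Answer: 1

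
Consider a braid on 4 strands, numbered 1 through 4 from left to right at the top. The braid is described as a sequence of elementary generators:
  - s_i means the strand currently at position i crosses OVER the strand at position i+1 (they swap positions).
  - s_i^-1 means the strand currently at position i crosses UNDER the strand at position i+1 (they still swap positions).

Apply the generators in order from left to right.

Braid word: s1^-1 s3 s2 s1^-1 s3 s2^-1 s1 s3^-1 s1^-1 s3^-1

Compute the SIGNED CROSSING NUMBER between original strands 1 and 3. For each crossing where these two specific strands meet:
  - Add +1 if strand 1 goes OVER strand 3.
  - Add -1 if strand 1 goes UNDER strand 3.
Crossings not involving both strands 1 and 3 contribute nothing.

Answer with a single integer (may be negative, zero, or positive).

Answer: 1

Derivation:
Gen 1: crossing 1x2. Both 1&3? no. Sum: 0
Gen 2: crossing 3x4. Both 1&3? no. Sum: 0
Gen 3: crossing 1x4. Both 1&3? no. Sum: 0
Gen 4: crossing 2x4. Both 1&3? no. Sum: 0
Gen 5: 1 over 3. Both 1&3? yes. Contrib: +1. Sum: 1
Gen 6: crossing 2x3. Both 1&3? no. Sum: 1
Gen 7: crossing 4x3. Both 1&3? no. Sum: 1
Gen 8: crossing 2x1. Both 1&3? no. Sum: 1
Gen 9: crossing 3x4. Both 1&3? no. Sum: 1
Gen 10: crossing 1x2. Both 1&3? no. Sum: 1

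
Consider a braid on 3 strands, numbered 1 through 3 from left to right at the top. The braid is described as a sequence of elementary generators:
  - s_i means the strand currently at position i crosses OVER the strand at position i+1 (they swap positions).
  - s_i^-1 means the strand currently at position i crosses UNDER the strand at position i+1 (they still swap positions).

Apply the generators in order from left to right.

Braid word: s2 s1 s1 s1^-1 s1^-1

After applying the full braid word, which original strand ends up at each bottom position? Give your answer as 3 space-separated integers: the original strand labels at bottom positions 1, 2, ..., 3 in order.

Gen 1 (s2): strand 2 crosses over strand 3. Perm now: [1 3 2]
Gen 2 (s1): strand 1 crosses over strand 3. Perm now: [3 1 2]
Gen 3 (s1): strand 3 crosses over strand 1. Perm now: [1 3 2]
Gen 4 (s1^-1): strand 1 crosses under strand 3. Perm now: [3 1 2]
Gen 5 (s1^-1): strand 3 crosses under strand 1. Perm now: [1 3 2]

Answer: 1 3 2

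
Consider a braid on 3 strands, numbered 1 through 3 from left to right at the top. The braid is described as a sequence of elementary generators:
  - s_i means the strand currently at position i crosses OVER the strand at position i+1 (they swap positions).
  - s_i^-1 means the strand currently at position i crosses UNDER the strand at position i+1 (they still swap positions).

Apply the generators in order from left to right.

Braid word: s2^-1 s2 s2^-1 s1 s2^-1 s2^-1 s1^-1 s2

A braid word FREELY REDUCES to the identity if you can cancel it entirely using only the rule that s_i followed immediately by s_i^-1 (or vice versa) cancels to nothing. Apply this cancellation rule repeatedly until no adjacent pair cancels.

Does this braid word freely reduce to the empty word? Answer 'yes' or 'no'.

Gen 1 (s2^-1): push. Stack: [s2^-1]
Gen 2 (s2): cancels prior s2^-1. Stack: []
Gen 3 (s2^-1): push. Stack: [s2^-1]
Gen 4 (s1): push. Stack: [s2^-1 s1]
Gen 5 (s2^-1): push. Stack: [s2^-1 s1 s2^-1]
Gen 6 (s2^-1): push. Stack: [s2^-1 s1 s2^-1 s2^-1]
Gen 7 (s1^-1): push. Stack: [s2^-1 s1 s2^-1 s2^-1 s1^-1]
Gen 8 (s2): push. Stack: [s2^-1 s1 s2^-1 s2^-1 s1^-1 s2]
Reduced word: s2^-1 s1 s2^-1 s2^-1 s1^-1 s2

Answer: no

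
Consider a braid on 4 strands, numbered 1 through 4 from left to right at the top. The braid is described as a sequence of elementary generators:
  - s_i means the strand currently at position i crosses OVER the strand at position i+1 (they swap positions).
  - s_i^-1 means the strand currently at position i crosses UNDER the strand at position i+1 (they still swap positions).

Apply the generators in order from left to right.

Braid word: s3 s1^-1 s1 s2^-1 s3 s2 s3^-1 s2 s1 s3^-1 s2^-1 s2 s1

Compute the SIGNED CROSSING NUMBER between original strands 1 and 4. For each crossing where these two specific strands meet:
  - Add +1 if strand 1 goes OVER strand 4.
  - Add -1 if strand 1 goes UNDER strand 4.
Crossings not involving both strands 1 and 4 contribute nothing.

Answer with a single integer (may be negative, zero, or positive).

Answer: -2

Derivation:
Gen 1: crossing 3x4. Both 1&4? no. Sum: 0
Gen 2: crossing 1x2. Both 1&4? no. Sum: 0
Gen 3: crossing 2x1. Both 1&4? no. Sum: 0
Gen 4: crossing 2x4. Both 1&4? no. Sum: 0
Gen 5: crossing 2x3. Both 1&4? no. Sum: 0
Gen 6: crossing 4x3. Both 1&4? no. Sum: 0
Gen 7: crossing 4x2. Both 1&4? no. Sum: 0
Gen 8: crossing 3x2. Both 1&4? no. Sum: 0
Gen 9: crossing 1x2. Both 1&4? no. Sum: 0
Gen 10: crossing 3x4. Both 1&4? no. Sum: 0
Gen 11: 1 under 4. Both 1&4? yes. Contrib: -1. Sum: -1
Gen 12: 4 over 1. Both 1&4? yes. Contrib: -1. Sum: -2
Gen 13: crossing 2x1. Both 1&4? no. Sum: -2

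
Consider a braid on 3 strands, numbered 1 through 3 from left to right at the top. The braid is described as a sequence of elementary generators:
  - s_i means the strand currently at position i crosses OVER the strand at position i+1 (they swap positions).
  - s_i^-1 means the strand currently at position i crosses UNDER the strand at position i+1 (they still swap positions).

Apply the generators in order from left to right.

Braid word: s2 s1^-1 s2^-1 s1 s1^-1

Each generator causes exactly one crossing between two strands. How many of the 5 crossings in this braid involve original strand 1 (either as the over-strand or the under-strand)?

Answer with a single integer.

Answer: 2

Derivation:
Gen 1: crossing 2x3. Involves strand 1? no. Count so far: 0
Gen 2: crossing 1x3. Involves strand 1? yes. Count so far: 1
Gen 3: crossing 1x2. Involves strand 1? yes. Count so far: 2
Gen 4: crossing 3x2. Involves strand 1? no. Count so far: 2
Gen 5: crossing 2x3. Involves strand 1? no. Count so far: 2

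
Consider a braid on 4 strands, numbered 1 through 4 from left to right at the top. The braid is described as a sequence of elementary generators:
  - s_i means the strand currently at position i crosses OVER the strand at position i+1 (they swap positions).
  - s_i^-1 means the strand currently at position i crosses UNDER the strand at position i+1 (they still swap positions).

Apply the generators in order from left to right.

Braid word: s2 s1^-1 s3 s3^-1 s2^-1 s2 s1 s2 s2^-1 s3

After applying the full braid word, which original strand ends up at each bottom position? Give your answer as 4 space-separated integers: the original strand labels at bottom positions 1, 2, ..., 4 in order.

Gen 1 (s2): strand 2 crosses over strand 3. Perm now: [1 3 2 4]
Gen 2 (s1^-1): strand 1 crosses under strand 3. Perm now: [3 1 2 4]
Gen 3 (s3): strand 2 crosses over strand 4. Perm now: [3 1 4 2]
Gen 4 (s3^-1): strand 4 crosses under strand 2. Perm now: [3 1 2 4]
Gen 5 (s2^-1): strand 1 crosses under strand 2. Perm now: [3 2 1 4]
Gen 6 (s2): strand 2 crosses over strand 1. Perm now: [3 1 2 4]
Gen 7 (s1): strand 3 crosses over strand 1. Perm now: [1 3 2 4]
Gen 8 (s2): strand 3 crosses over strand 2. Perm now: [1 2 3 4]
Gen 9 (s2^-1): strand 2 crosses under strand 3. Perm now: [1 3 2 4]
Gen 10 (s3): strand 2 crosses over strand 4. Perm now: [1 3 4 2]

Answer: 1 3 4 2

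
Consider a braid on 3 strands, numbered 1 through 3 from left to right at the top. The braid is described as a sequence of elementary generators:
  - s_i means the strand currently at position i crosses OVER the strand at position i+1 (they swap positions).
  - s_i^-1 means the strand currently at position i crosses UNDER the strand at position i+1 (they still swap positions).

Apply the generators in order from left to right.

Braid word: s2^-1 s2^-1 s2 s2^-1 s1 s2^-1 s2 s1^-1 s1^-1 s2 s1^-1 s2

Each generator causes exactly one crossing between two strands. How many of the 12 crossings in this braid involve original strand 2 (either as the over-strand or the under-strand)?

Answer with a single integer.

Gen 1: crossing 2x3. Involves strand 2? yes. Count so far: 1
Gen 2: crossing 3x2. Involves strand 2? yes. Count so far: 2
Gen 3: crossing 2x3. Involves strand 2? yes. Count so far: 3
Gen 4: crossing 3x2. Involves strand 2? yes. Count so far: 4
Gen 5: crossing 1x2. Involves strand 2? yes. Count so far: 5
Gen 6: crossing 1x3. Involves strand 2? no. Count so far: 5
Gen 7: crossing 3x1. Involves strand 2? no. Count so far: 5
Gen 8: crossing 2x1. Involves strand 2? yes. Count so far: 6
Gen 9: crossing 1x2. Involves strand 2? yes. Count so far: 7
Gen 10: crossing 1x3. Involves strand 2? no. Count so far: 7
Gen 11: crossing 2x3. Involves strand 2? yes. Count so far: 8
Gen 12: crossing 2x1. Involves strand 2? yes. Count so far: 9

Answer: 9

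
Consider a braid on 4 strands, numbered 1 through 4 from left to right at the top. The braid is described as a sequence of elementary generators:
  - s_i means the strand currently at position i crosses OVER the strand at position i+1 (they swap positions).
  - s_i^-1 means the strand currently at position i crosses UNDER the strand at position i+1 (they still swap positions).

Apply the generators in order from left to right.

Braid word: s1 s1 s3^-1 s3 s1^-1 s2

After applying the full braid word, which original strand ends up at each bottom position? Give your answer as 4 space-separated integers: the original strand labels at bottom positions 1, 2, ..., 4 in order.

Gen 1 (s1): strand 1 crosses over strand 2. Perm now: [2 1 3 4]
Gen 2 (s1): strand 2 crosses over strand 1. Perm now: [1 2 3 4]
Gen 3 (s3^-1): strand 3 crosses under strand 4. Perm now: [1 2 4 3]
Gen 4 (s3): strand 4 crosses over strand 3. Perm now: [1 2 3 4]
Gen 5 (s1^-1): strand 1 crosses under strand 2. Perm now: [2 1 3 4]
Gen 6 (s2): strand 1 crosses over strand 3. Perm now: [2 3 1 4]

Answer: 2 3 1 4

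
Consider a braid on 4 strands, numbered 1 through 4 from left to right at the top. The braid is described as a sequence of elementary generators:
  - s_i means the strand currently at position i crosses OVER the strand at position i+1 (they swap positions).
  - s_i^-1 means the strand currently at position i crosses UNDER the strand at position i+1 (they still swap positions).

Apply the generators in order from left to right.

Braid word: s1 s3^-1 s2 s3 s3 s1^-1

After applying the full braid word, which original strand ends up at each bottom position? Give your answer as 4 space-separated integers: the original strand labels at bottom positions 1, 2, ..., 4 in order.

Gen 1 (s1): strand 1 crosses over strand 2. Perm now: [2 1 3 4]
Gen 2 (s3^-1): strand 3 crosses under strand 4. Perm now: [2 1 4 3]
Gen 3 (s2): strand 1 crosses over strand 4. Perm now: [2 4 1 3]
Gen 4 (s3): strand 1 crosses over strand 3. Perm now: [2 4 3 1]
Gen 5 (s3): strand 3 crosses over strand 1. Perm now: [2 4 1 3]
Gen 6 (s1^-1): strand 2 crosses under strand 4. Perm now: [4 2 1 3]

Answer: 4 2 1 3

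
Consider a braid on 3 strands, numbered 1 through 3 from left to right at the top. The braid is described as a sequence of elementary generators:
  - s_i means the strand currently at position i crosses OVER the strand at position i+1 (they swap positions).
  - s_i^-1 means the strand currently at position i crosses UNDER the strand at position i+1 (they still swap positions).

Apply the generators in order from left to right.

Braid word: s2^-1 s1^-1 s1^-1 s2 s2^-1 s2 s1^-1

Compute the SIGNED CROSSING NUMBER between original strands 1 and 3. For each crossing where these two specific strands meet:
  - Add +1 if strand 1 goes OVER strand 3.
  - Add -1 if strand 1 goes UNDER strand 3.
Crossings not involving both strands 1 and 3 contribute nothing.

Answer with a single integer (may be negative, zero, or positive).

Gen 1: crossing 2x3. Both 1&3? no. Sum: 0
Gen 2: 1 under 3. Both 1&3? yes. Contrib: -1. Sum: -1
Gen 3: 3 under 1. Both 1&3? yes. Contrib: +1. Sum: 0
Gen 4: crossing 3x2. Both 1&3? no. Sum: 0
Gen 5: crossing 2x3. Both 1&3? no. Sum: 0
Gen 6: crossing 3x2. Both 1&3? no. Sum: 0
Gen 7: crossing 1x2. Both 1&3? no. Sum: 0

Answer: 0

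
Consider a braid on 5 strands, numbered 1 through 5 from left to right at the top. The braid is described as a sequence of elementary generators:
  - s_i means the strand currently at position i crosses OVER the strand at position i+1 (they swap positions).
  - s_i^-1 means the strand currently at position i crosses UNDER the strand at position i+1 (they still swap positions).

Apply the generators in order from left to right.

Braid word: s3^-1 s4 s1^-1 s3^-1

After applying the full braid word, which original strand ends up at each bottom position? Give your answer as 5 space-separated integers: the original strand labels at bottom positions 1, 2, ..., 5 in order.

Gen 1 (s3^-1): strand 3 crosses under strand 4. Perm now: [1 2 4 3 5]
Gen 2 (s4): strand 3 crosses over strand 5. Perm now: [1 2 4 5 3]
Gen 3 (s1^-1): strand 1 crosses under strand 2. Perm now: [2 1 4 5 3]
Gen 4 (s3^-1): strand 4 crosses under strand 5. Perm now: [2 1 5 4 3]

Answer: 2 1 5 4 3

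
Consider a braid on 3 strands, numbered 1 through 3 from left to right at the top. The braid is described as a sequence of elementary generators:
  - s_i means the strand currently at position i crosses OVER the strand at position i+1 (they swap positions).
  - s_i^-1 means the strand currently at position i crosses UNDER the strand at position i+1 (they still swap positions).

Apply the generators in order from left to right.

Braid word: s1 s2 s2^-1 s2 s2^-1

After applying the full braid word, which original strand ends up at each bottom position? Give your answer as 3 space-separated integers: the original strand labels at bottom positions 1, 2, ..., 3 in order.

Gen 1 (s1): strand 1 crosses over strand 2. Perm now: [2 1 3]
Gen 2 (s2): strand 1 crosses over strand 3. Perm now: [2 3 1]
Gen 3 (s2^-1): strand 3 crosses under strand 1. Perm now: [2 1 3]
Gen 4 (s2): strand 1 crosses over strand 3. Perm now: [2 3 1]
Gen 5 (s2^-1): strand 3 crosses under strand 1. Perm now: [2 1 3]

Answer: 2 1 3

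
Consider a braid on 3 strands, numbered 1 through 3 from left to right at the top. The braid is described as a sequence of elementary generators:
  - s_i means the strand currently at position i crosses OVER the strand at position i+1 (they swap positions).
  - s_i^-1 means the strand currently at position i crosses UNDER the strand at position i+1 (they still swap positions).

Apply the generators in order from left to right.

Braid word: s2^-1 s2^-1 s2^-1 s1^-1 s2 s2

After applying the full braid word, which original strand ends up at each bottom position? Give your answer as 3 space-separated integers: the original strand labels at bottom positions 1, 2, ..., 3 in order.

Answer: 3 1 2

Derivation:
Gen 1 (s2^-1): strand 2 crosses under strand 3. Perm now: [1 3 2]
Gen 2 (s2^-1): strand 3 crosses under strand 2. Perm now: [1 2 3]
Gen 3 (s2^-1): strand 2 crosses under strand 3. Perm now: [1 3 2]
Gen 4 (s1^-1): strand 1 crosses under strand 3. Perm now: [3 1 2]
Gen 5 (s2): strand 1 crosses over strand 2. Perm now: [3 2 1]
Gen 6 (s2): strand 2 crosses over strand 1. Perm now: [3 1 2]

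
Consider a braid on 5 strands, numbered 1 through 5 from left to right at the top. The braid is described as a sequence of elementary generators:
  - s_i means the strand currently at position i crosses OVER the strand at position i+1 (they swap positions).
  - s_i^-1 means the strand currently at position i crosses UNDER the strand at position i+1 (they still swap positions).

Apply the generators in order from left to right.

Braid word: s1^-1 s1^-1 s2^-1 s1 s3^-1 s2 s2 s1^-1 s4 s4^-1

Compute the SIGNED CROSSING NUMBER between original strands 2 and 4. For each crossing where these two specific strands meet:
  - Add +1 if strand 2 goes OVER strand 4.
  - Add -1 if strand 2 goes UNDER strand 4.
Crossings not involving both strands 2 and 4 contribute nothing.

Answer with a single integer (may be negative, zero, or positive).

Gen 1: crossing 1x2. Both 2&4? no. Sum: 0
Gen 2: crossing 2x1. Both 2&4? no. Sum: 0
Gen 3: crossing 2x3. Both 2&4? no. Sum: 0
Gen 4: crossing 1x3. Both 2&4? no. Sum: 0
Gen 5: 2 under 4. Both 2&4? yes. Contrib: -1. Sum: -1
Gen 6: crossing 1x4. Both 2&4? no. Sum: -1
Gen 7: crossing 4x1. Both 2&4? no. Sum: -1
Gen 8: crossing 3x1. Both 2&4? no. Sum: -1
Gen 9: crossing 2x5. Both 2&4? no. Sum: -1
Gen 10: crossing 5x2. Both 2&4? no. Sum: -1

Answer: -1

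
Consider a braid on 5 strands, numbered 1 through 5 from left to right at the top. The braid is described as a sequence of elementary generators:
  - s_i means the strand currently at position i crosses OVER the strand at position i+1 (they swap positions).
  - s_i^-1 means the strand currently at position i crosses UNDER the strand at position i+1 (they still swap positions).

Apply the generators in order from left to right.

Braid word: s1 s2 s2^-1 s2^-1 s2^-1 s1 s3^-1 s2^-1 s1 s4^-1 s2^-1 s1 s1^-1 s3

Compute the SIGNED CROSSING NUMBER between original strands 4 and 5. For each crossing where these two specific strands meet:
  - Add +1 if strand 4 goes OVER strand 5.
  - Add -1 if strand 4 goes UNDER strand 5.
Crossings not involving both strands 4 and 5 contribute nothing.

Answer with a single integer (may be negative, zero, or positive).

Gen 1: crossing 1x2. Both 4&5? no. Sum: 0
Gen 2: crossing 1x3. Both 4&5? no. Sum: 0
Gen 3: crossing 3x1. Both 4&5? no. Sum: 0
Gen 4: crossing 1x3. Both 4&5? no. Sum: 0
Gen 5: crossing 3x1. Both 4&5? no. Sum: 0
Gen 6: crossing 2x1. Both 4&5? no. Sum: 0
Gen 7: crossing 3x4. Both 4&5? no. Sum: 0
Gen 8: crossing 2x4. Both 4&5? no. Sum: 0
Gen 9: crossing 1x4. Both 4&5? no. Sum: 0
Gen 10: crossing 3x5. Both 4&5? no. Sum: 0
Gen 11: crossing 1x2. Both 4&5? no. Sum: 0
Gen 12: crossing 4x2. Both 4&5? no. Sum: 0
Gen 13: crossing 2x4. Both 4&5? no. Sum: 0
Gen 14: crossing 1x5. Both 4&5? no. Sum: 0

Answer: 0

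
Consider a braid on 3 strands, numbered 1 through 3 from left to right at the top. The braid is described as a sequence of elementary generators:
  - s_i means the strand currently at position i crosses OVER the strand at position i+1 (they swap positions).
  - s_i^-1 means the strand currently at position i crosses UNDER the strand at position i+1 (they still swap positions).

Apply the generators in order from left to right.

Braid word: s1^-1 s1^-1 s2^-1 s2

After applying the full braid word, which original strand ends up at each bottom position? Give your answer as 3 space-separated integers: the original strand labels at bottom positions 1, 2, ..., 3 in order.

Gen 1 (s1^-1): strand 1 crosses under strand 2. Perm now: [2 1 3]
Gen 2 (s1^-1): strand 2 crosses under strand 1. Perm now: [1 2 3]
Gen 3 (s2^-1): strand 2 crosses under strand 3. Perm now: [1 3 2]
Gen 4 (s2): strand 3 crosses over strand 2. Perm now: [1 2 3]

Answer: 1 2 3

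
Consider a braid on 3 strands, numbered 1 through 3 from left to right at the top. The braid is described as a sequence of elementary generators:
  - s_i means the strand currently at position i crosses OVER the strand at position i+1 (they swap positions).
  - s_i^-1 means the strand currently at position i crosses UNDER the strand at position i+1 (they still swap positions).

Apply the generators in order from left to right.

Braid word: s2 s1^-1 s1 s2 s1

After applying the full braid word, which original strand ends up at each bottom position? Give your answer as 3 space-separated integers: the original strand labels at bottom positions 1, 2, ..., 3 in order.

Answer: 2 1 3

Derivation:
Gen 1 (s2): strand 2 crosses over strand 3. Perm now: [1 3 2]
Gen 2 (s1^-1): strand 1 crosses under strand 3. Perm now: [3 1 2]
Gen 3 (s1): strand 3 crosses over strand 1. Perm now: [1 3 2]
Gen 4 (s2): strand 3 crosses over strand 2. Perm now: [1 2 3]
Gen 5 (s1): strand 1 crosses over strand 2. Perm now: [2 1 3]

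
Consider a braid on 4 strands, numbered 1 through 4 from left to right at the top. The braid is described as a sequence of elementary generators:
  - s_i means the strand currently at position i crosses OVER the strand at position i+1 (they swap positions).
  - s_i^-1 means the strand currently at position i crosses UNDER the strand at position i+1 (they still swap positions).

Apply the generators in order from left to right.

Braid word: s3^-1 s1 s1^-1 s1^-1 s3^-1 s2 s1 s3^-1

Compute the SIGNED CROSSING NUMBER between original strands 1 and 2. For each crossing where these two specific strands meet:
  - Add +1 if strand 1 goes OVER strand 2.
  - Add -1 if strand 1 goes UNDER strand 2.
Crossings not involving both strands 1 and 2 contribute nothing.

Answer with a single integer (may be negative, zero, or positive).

Answer: 1

Derivation:
Gen 1: crossing 3x4. Both 1&2? no. Sum: 0
Gen 2: 1 over 2. Both 1&2? yes. Contrib: +1. Sum: 1
Gen 3: 2 under 1. Both 1&2? yes. Contrib: +1. Sum: 2
Gen 4: 1 under 2. Both 1&2? yes. Contrib: -1. Sum: 1
Gen 5: crossing 4x3. Both 1&2? no. Sum: 1
Gen 6: crossing 1x3. Both 1&2? no. Sum: 1
Gen 7: crossing 2x3. Both 1&2? no. Sum: 1
Gen 8: crossing 1x4. Both 1&2? no. Sum: 1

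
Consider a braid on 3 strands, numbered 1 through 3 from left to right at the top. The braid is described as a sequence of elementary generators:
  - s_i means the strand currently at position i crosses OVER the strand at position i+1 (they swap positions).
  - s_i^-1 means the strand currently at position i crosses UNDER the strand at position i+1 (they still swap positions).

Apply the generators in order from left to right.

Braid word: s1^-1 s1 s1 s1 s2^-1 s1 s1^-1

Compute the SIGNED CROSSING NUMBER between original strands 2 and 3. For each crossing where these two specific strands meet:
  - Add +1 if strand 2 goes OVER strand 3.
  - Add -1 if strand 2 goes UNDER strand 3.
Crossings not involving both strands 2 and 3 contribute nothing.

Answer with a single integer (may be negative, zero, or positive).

Answer: -1

Derivation:
Gen 1: crossing 1x2. Both 2&3? no. Sum: 0
Gen 2: crossing 2x1. Both 2&3? no. Sum: 0
Gen 3: crossing 1x2. Both 2&3? no. Sum: 0
Gen 4: crossing 2x1. Both 2&3? no. Sum: 0
Gen 5: 2 under 3. Both 2&3? yes. Contrib: -1. Sum: -1
Gen 6: crossing 1x3. Both 2&3? no. Sum: -1
Gen 7: crossing 3x1. Both 2&3? no. Sum: -1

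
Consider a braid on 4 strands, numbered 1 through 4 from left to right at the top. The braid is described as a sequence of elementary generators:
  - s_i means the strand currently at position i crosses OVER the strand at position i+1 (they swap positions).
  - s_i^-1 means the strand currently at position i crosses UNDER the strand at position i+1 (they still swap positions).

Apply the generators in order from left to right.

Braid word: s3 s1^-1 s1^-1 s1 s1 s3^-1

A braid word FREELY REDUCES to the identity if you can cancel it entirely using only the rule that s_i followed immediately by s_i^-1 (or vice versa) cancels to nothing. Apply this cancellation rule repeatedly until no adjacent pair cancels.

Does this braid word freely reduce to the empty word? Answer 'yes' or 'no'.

Gen 1 (s3): push. Stack: [s3]
Gen 2 (s1^-1): push. Stack: [s3 s1^-1]
Gen 3 (s1^-1): push. Stack: [s3 s1^-1 s1^-1]
Gen 4 (s1): cancels prior s1^-1. Stack: [s3 s1^-1]
Gen 5 (s1): cancels prior s1^-1. Stack: [s3]
Gen 6 (s3^-1): cancels prior s3. Stack: []
Reduced word: (empty)

Answer: yes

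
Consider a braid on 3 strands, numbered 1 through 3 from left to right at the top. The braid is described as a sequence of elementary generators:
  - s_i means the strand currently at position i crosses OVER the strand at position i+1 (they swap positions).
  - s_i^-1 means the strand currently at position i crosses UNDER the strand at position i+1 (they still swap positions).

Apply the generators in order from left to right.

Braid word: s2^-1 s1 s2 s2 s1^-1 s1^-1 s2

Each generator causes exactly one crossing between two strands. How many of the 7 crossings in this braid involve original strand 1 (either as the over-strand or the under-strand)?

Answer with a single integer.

Answer: 6

Derivation:
Gen 1: crossing 2x3. Involves strand 1? no. Count so far: 0
Gen 2: crossing 1x3. Involves strand 1? yes. Count so far: 1
Gen 3: crossing 1x2. Involves strand 1? yes. Count so far: 2
Gen 4: crossing 2x1. Involves strand 1? yes. Count so far: 3
Gen 5: crossing 3x1. Involves strand 1? yes. Count so far: 4
Gen 6: crossing 1x3. Involves strand 1? yes. Count so far: 5
Gen 7: crossing 1x2. Involves strand 1? yes. Count so far: 6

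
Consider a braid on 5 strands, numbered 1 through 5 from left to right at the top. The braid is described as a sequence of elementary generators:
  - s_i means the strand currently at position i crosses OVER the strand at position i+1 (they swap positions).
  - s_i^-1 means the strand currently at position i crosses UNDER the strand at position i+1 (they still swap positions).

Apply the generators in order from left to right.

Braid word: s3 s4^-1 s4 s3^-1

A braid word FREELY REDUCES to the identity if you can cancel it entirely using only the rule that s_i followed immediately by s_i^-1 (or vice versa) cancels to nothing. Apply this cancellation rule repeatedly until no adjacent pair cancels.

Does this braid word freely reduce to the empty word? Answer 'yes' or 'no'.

Answer: yes

Derivation:
Gen 1 (s3): push. Stack: [s3]
Gen 2 (s4^-1): push. Stack: [s3 s4^-1]
Gen 3 (s4): cancels prior s4^-1. Stack: [s3]
Gen 4 (s3^-1): cancels prior s3. Stack: []
Reduced word: (empty)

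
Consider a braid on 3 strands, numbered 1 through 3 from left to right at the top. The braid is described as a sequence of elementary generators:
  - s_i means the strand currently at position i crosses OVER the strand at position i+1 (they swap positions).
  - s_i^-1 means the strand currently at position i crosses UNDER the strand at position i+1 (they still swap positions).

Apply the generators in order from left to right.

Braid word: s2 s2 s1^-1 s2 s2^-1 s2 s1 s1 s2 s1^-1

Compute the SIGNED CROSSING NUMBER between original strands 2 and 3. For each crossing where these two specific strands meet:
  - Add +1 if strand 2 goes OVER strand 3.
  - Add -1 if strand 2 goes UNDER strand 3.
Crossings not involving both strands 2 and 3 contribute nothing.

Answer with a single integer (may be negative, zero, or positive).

Answer: 0

Derivation:
Gen 1: 2 over 3. Both 2&3? yes. Contrib: +1. Sum: 1
Gen 2: 3 over 2. Both 2&3? yes. Contrib: -1. Sum: 0
Gen 3: crossing 1x2. Both 2&3? no. Sum: 0
Gen 4: crossing 1x3. Both 2&3? no. Sum: 0
Gen 5: crossing 3x1. Both 2&3? no. Sum: 0
Gen 6: crossing 1x3. Both 2&3? no. Sum: 0
Gen 7: 2 over 3. Both 2&3? yes. Contrib: +1. Sum: 1
Gen 8: 3 over 2. Both 2&3? yes. Contrib: -1. Sum: 0
Gen 9: crossing 3x1. Both 2&3? no. Sum: 0
Gen 10: crossing 2x1. Both 2&3? no. Sum: 0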